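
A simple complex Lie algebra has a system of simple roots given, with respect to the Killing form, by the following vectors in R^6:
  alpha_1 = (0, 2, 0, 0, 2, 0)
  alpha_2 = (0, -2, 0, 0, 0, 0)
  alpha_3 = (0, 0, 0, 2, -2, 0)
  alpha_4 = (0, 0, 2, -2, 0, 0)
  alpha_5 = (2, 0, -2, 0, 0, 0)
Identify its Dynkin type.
B_5 (so(11))

Compute the Cartan integers a_ij = 2(alpha_i, alpha_j)/(alpha_j, alpha_j); the resulting 5x5 Cartan matrix is
[[2, -2, -1, 0, 0], [-1, 2, 0, 0, 0], [-1, 0, 2, -1, 0], [0, 0, -1, 2, -1], [0, 0, 0, -1, 2]].
The roots have two lengths (squared-length ratio 2:1); the short ones are alpha_{2}. The associated Dynkin diagram is a chain of 5 nodes with a double edge at one end; the terminal node there is the unique short simple root (B_5), so the type is B_5 (the algebra so(11)).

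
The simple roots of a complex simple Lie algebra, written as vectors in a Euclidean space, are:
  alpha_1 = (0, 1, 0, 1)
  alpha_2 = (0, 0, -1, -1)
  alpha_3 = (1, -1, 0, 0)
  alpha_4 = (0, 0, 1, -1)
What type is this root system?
Compute the Cartan integers a_ij = 2(alpha_i, alpha_j)/(alpha_j, alpha_j); the resulting 4x4 Cartan matrix is
[[2, -1, -1, -1], [-1, 2, 0, 0], [-1, 0, 2, 0], [-1, 0, 0, 2]].
All simple roots have the same length, so the diagram is simply laced. The associated Dynkin diagram is a chain of 2 nodes with a fork of two nodes at one end (D_4), so the type is D_4 (the algebra so(8)).

D_4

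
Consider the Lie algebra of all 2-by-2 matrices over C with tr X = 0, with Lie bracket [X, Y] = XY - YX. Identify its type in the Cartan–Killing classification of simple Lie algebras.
This is sl(2), which has dimension 2^2 - 1 = 3 and rank 2 - 1 = 1 (a Cartan subalgebra is the diagonal traceless matrices). In the classification of classical Lie algebras, the special linear algebra sl(n+1) has type A_n; here n = 1, so the Dynkin diagram is a chain of 1 nodes with single edges (A_1). Hence the type is A_1.

A1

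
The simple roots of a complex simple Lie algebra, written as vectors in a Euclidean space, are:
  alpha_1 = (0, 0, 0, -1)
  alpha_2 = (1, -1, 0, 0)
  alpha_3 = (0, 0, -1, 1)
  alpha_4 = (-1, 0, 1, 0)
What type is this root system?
B4

Compute the Cartan integers a_ij = 2(alpha_i, alpha_j)/(alpha_j, alpha_j); the resulting 4x4 Cartan matrix is
[[2, 0, -1, 0], [0, 2, 0, -1], [-2, 0, 2, -1], [0, -1, -1, 2]].
The roots have two lengths (squared-length ratio 2:1); the short ones are alpha_{1}. The associated Dynkin diagram is a chain of 4 nodes with a double edge at one end; the terminal node there is the unique short simple root (B_4), so the type is B_4 (the algebra so(9)).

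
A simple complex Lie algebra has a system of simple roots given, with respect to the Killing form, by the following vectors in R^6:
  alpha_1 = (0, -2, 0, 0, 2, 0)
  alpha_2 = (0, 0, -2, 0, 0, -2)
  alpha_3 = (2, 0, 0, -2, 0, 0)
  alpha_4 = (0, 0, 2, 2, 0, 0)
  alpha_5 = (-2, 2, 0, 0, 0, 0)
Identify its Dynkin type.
type A_5

Compute the Cartan integers a_ij = 2(alpha_i, alpha_j)/(alpha_j, alpha_j); the resulting 5x5 Cartan matrix is
[[2, 0, 0, 0, -1], [0, 2, 0, -1, 0], [0, 0, 2, -1, -1], [0, -1, -1, 2, 0], [-1, 0, -1, 0, 2]].
All simple roots have the same length, so the diagram is simply laced. The associated Dynkin diagram is a chain of 5 nodes with single edges (A_5), so the type is A_5 (the algebra sl(6)).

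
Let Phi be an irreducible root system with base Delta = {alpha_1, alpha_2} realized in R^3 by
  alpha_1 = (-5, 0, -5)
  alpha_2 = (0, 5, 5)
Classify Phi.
A_2

Compute the Cartan integers a_ij = 2(alpha_i, alpha_j)/(alpha_j, alpha_j); the resulting 2x2 Cartan matrix is
[[2, -1], [-1, 2]].
All simple roots have the same length, so the diagram is simply laced. The associated Dynkin diagram is a chain of 2 nodes with single edges (A_2), so the type is A_2 (the algebra sl(3)).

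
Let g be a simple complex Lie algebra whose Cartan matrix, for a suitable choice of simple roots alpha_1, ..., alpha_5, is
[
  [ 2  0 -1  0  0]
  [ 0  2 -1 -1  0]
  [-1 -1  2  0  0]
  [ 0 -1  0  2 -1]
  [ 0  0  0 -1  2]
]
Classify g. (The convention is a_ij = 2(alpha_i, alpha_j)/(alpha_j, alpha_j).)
type A_5

The matrix has rank 5 with 2's on the diagonal. Reading the off-diagonal entries as Dynkin edges (a single edge where a_ij = a_ji = -1; a double or triple edge where a_ij * a_ji = 2 or 3), the diagram is a chain of 5 nodes with single edges (A_5). One simple-root ordering that puts it in standard form is (alpha_1, alpha_3, alpha_2, alpha_4, alpha_5). So the algebra is type A_5, i.e. sl(6).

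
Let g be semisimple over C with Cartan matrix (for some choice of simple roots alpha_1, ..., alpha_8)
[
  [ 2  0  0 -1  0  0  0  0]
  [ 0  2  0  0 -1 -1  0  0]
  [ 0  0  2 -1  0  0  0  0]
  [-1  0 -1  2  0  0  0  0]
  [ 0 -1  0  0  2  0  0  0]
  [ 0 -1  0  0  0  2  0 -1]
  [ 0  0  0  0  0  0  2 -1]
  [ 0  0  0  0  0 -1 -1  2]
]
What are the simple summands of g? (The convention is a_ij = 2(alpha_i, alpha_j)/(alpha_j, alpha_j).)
The diagram associated to this matrix has two connected components: the simple roots {alpha_1, alpha_3, alpha_4} form a chain of 3 nodes with single edges (A_3), and {alpha_2, alpha_5, alpha_6, alpha_7, alpha_8} form a chain of 5 nodes with single edges (A_5). A semisimple Lie algebra decomposes uniquely as the direct sum of simple ideals, one per connected component of its Dynkin diagram, so g ≅ A_3 ⊕ A_5 (dimension 15 + 35 = 50).

A3 + A5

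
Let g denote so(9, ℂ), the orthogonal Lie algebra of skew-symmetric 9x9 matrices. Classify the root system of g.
This is so(9) with 9 odd, which has dimension 9(9-1)/2 = 36 and rank (9-1)/2 = 4. In the classification of classical Lie algebras, the orthogonal algebra so(2n+1) in an odd number of variables has type B_n; here n = 4, so the Dynkin diagram is a chain of 4 nodes with a double edge at one end; the terminal node there is the unique short simple root (B_4). Hence the type is B_4.

B4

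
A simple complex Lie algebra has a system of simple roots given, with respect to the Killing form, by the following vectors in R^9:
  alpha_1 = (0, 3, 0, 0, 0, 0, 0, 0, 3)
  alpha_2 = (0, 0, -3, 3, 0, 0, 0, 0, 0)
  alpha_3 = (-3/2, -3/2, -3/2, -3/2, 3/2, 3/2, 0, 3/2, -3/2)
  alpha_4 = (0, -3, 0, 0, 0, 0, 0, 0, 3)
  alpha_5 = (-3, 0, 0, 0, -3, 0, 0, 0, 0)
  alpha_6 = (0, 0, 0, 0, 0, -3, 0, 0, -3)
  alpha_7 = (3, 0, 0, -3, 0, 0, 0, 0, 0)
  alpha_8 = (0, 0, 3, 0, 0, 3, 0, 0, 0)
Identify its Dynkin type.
Compute the Cartan integers a_ij = 2(alpha_i, alpha_j)/(alpha_j, alpha_j); the resulting 8x8 Cartan matrix is
[[2, 0, -1, 0, 0, -1, 0, 0], [0, 2, 0, 0, 0, 0, -1, -1], [-1, 0, 2, 0, 0, 0, 0, 0], [0, 0, 0, 2, 0, -1, 0, 0], [0, 0, 0, 0, 2, 0, -1, 0], [-1, 0, 0, -1, 0, 2, 0, -1], [0, -1, 0, 0, -1, 0, 2, 0], [0, -1, 0, 0, 0, -1, 0, 2]].
All simple roots have the same length, so the diagram is simply laced. The associated Dynkin diagram is a chain of 7 nodes with one extra node attached to the third node from one end (E_8), so the type is E_8.

E_8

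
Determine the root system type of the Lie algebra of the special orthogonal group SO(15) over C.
This is so(15) with 15 odd, which has dimension 15(15-1)/2 = 105 and rank (15-1)/2 = 7. In the classification of classical Lie algebras, the orthogonal algebra so(2n+1) in an odd number of variables has type B_n; here n = 7, so the Dynkin diagram is a chain of 7 nodes with a double edge at one end; the terminal node there is the unique short simple root (B_7). Hence the type is B_7.

type B_7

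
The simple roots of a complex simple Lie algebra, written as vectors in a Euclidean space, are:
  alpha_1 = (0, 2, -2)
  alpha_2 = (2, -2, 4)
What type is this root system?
Compute the Cartan integers a_ij = 2(alpha_i, alpha_j)/(alpha_j, alpha_j); the resulting 2x2 Cartan matrix is
[[2, -1], [-3, 2]].
The roots have two lengths (squared-length ratio 3:1); the short ones are alpha_{1}. The associated Dynkin diagram is two nodes joined by a triple edge (G_2), so the type is G_2.

type G_2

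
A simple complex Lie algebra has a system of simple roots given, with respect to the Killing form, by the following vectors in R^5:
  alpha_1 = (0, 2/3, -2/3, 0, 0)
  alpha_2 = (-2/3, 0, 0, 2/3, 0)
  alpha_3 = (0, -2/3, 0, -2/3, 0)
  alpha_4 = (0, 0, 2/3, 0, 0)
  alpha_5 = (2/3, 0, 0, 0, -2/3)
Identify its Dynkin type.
B_5 (so(11))

Compute the Cartan integers a_ij = 2(alpha_i, alpha_j)/(alpha_j, alpha_j); the resulting 5x5 Cartan matrix is
[[2, 0, -1, -2, 0], [0, 2, -1, 0, -1], [-1, -1, 2, 0, 0], [-1, 0, 0, 2, 0], [0, -1, 0, 0, 2]].
The roots have two lengths (squared-length ratio 2:1); the short ones are alpha_{4}. The associated Dynkin diagram is a chain of 5 nodes with a double edge at one end; the terminal node there is the unique short simple root (B_5), so the type is B_5 (the algebra so(11)).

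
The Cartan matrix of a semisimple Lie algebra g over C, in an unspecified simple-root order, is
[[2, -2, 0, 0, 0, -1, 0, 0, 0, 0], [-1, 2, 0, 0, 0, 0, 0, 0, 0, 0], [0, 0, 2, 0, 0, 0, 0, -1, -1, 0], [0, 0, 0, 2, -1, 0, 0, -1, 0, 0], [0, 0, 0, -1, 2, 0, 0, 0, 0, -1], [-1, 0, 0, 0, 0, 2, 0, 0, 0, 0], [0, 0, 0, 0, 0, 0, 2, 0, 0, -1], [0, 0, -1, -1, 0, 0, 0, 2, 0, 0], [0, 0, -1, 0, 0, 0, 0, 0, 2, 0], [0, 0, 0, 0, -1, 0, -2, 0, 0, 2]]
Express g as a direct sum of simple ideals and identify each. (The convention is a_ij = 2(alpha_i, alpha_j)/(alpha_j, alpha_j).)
The diagram associated to this matrix has two connected components: the simple roots {alpha_1, alpha_2, alpha_6} form a chain of 3 nodes with a double edge at one end; the terminal node there is the unique short simple root (B_3), and {alpha_3, alpha_4, alpha_5, alpha_7, alpha_8, alpha_9, alpha_10} form a chain of 7 nodes with a double edge at one end; the terminal node there is the unique short simple root (B_7). A semisimple Lie algebra decomposes uniquely as the direct sum of simple ideals, one per connected component of its Dynkin diagram, so g ≅ B_3 ⊕ B_7 (dimension 21 + 105 = 126).

B_3 (so(7)) ⊕ B_7 (so(15))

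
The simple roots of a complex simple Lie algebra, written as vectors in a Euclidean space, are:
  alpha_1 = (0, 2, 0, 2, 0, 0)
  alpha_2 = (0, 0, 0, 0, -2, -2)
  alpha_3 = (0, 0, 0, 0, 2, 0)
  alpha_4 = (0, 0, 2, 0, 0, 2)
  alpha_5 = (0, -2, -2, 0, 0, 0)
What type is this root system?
Compute the Cartan integers a_ij = 2(alpha_i, alpha_j)/(alpha_j, alpha_j); the resulting 5x5 Cartan matrix is
[[2, 0, 0, 0, -1], [0, 2, -2, -1, 0], [0, -1, 2, 0, 0], [0, -1, 0, 2, -1], [-1, 0, 0, -1, 2]].
The roots have two lengths (squared-length ratio 2:1); the short ones are alpha_{3}. The associated Dynkin diagram is a chain of 5 nodes with a double edge at one end; the terminal node there is the unique short simple root (B_5), so the type is B_5 (the algebra so(11)).

B5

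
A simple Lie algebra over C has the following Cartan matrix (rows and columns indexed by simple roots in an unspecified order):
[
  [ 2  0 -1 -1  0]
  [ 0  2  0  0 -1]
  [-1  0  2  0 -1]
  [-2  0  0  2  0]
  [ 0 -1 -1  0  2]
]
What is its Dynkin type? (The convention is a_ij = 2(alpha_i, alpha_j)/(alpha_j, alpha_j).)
The matrix has rank 5 with 2's on the diagonal. Reading the off-diagonal entries as Dynkin edges (a single edge where a_ij = a_ji = -1; a double or triple edge where a_ij * a_ji = 2 or 3), the diagram is a chain of 5 nodes with a double edge at one end; the terminal node there is the unique long simple root (C_5). One simple-root ordering that puts it in standard form is (alpha_2, alpha_5, alpha_3, alpha_1, alpha_4). So the algebra is type C_5, i.e. sp(10).

C5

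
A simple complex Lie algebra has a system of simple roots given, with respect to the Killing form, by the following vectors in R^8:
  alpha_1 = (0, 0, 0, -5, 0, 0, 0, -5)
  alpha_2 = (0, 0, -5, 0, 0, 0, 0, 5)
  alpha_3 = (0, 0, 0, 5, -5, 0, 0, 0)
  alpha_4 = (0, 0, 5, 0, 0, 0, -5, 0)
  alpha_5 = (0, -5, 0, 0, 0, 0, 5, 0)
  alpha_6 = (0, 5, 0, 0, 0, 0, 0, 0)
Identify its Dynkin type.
Compute the Cartan integers a_ij = 2(alpha_i, alpha_j)/(alpha_j, alpha_j); the resulting 6x6 Cartan matrix is
[[2, -1, -1, 0, 0, 0], [-1, 2, 0, -1, 0, 0], [-1, 0, 2, 0, 0, 0], [0, -1, 0, 2, -1, 0], [0, 0, 0, -1, 2, -2], [0, 0, 0, 0, -1, 2]].
The roots have two lengths (squared-length ratio 2:1); the short ones are alpha_{6}. The associated Dynkin diagram is a chain of 6 nodes with a double edge at one end; the terminal node there is the unique short simple root (B_6), so the type is B_6 (the algebra so(13)).

B6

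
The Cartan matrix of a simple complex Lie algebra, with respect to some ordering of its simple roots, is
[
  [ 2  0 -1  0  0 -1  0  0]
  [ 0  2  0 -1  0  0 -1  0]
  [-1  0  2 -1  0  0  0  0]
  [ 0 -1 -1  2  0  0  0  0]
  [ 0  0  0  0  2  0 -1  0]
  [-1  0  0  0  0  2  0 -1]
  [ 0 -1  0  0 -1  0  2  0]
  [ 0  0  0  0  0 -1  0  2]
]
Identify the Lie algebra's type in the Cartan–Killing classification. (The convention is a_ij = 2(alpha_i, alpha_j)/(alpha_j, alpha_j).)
A_8 (sl(9))

The matrix has rank 8 with 2's on the diagonal. Reading the off-diagonal entries as Dynkin edges (a single edge where a_ij = a_ji = -1; a double or triple edge where a_ij * a_ji = 2 or 3), the diagram is a chain of 8 nodes with single edges (A_8). One simple-root ordering that puts it in standard form is (alpha_8, alpha_6, alpha_1, alpha_3, alpha_4, alpha_2, alpha_7, alpha_5). So the algebra is type A_8, i.e. sl(9).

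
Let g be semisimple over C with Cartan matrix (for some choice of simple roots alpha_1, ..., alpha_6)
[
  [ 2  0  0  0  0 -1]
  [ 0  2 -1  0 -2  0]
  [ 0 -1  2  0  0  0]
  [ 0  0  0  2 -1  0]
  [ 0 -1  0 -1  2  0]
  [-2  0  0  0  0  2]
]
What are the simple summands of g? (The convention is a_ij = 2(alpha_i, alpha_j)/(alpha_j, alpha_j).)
The diagram associated to this matrix has two connected components: the simple roots {alpha_1, alpha_6} form a chain of 2 nodes with a double edge at one end; the terminal node there is the unique short simple root (B_2), and {alpha_2, alpha_3, alpha_4, alpha_5} form a chain of 4 nodes with a double edge between the middle two (F_4). A semisimple Lie algebra decomposes uniquely as the direct sum of simple ideals, one per connected component of its Dynkin diagram, so g ≅ B_2 ⊕ F_4 (dimension 10 + 52 = 62).

B_2 (so(5)) + F_4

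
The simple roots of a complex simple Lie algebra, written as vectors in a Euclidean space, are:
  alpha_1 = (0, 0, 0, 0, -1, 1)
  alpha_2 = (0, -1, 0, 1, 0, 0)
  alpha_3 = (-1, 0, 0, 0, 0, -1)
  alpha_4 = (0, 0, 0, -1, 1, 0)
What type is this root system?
Compute the Cartan integers a_ij = 2(alpha_i, alpha_j)/(alpha_j, alpha_j); the resulting 4x4 Cartan matrix is
[[2, 0, -1, -1], [0, 2, 0, -1], [-1, 0, 2, 0], [-1, -1, 0, 2]].
All simple roots have the same length, so the diagram is simply laced. The associated Dynkin diagram is a chain of 4 nodes with single edges (A_4), so the type is A_4 (the algebra sl(5)).

A_4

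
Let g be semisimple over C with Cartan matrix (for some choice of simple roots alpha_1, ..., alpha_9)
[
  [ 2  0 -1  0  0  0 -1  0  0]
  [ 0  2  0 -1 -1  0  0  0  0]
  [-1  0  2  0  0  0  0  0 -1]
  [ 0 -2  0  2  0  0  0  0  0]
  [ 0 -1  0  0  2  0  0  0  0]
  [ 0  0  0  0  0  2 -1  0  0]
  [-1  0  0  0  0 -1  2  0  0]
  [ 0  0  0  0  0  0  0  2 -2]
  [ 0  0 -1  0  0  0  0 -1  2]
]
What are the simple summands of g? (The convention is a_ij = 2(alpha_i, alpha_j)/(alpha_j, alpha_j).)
The diagram associated to this matrix has two connected components: the simple roots {alpha_2, alpha_4, alpha_5} form a chain of 3 nodes with a double edge at one end; the terminal node there is the unique long simple root (C_3), and {alpha_1, alpha_3, alpha_6, alpha_7, alpha_8, alpha_9} form a chain of 6 nodes with a double edge at one end; the terminal node there is the unique long simple root (C_6). A semisimple Lie algebra decomposes uniquely as the direct sum of simple ideals, one per connected component of its Dynkin diagram, so g ≅ C_3 ⊕ C_6 (dimension 21 + 78 = 99).

C_3 ⊕ C_6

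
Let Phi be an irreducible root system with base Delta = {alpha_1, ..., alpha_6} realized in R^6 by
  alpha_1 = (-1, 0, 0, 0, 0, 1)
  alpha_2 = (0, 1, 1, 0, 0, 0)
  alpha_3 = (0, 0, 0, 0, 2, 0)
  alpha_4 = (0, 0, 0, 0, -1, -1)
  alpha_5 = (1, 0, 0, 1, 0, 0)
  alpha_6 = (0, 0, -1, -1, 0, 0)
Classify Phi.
Compute the Cartan integers a_ij = 2(alpha_i, alpha_j)/(alpha_j, alpha_j); the resulting 6x6 Cartan matrix is
[[2, 0, 0, -1, -1, 0], [0, 2, 0, 0, 0, -1], [0, 0, 2, -2, 0, 0], [-1, 0, -1, 2, 0, 0], [-1, 0, 0, 0, 2, -1], [0, -1, 0, 0, -1, 2]].
The roots have two lengths (squared-length ratio 2:1); the short ones are alpha_{1,2,4,5,6}. The associated Dynkin diagram is a chain of 6 nodes with a double edge at one end; the terminal node there is the unique long simple root (C_6), so the type is C_6 (the algebra sp(12)).

C_6 (sp(12))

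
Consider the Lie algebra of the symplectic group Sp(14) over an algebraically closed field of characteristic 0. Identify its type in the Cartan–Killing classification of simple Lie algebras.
C7

This is sp(14), which has dimension 14(14+1)/2 = 105 and rank 14/2 = 7. In the classification of classical Lie algebras, the symplectic algebra sp(2n) has type C_n; here n = 7, so the Dynkin diagram is a chain of 7 nodes with a double edge at one end; the terminal node there is the unique long simple root (C_7). Hence the type is C_7.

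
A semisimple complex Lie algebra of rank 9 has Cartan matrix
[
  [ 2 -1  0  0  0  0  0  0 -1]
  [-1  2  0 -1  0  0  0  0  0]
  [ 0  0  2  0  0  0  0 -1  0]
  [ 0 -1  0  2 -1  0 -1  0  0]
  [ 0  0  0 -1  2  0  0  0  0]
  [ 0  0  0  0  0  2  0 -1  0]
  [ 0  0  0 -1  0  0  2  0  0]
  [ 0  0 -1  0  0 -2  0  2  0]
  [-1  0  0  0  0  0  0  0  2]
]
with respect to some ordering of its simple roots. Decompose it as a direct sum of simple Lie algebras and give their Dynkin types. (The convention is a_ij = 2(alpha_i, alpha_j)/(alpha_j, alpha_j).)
The diagram associated to this matrix has two connected components: the simple roots {alpha_3, alpha_6, alpha_8} form a chain of 3 nodes with a double edge at one end; the terminal node there is the unique short simple root (B_3), and {alpha_1, alpha_2, alpha_4, alpha_5, alpha_7, alpha_9} form a chain of 4 nodes with a fork of two nodes at one end (D_6). A semisimple Lie algebra decomposes uniquely as the direct sum of simple ideals, one per connected component of its Dynkin diagram, so g ≅ B_3 ⊕ D_6 (dimension 21 + 66 = 87).

B_3 (so(7)) + D_6 (so(12))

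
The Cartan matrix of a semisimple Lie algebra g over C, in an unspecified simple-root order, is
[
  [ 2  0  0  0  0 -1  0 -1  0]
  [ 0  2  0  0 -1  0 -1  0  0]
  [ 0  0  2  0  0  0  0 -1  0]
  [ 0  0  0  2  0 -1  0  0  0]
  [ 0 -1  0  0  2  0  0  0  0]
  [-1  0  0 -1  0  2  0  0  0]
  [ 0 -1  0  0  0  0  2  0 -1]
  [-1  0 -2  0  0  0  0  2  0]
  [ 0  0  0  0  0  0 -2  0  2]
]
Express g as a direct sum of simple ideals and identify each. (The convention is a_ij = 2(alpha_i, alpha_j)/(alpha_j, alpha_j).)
B_5 ⊕ C_4

The diagram associated to this matrix has two connected components: the simple roots {alpha_1, alpha_3, alpha_4, alpha_6, alpha_8} form a chain of 5 nodes with a double edge at one end; the terminal node there is the unique short simple root (B_5), and {alpha_2, alpha_5, alpha_7, alpha_9} form a chain of 4 nodes with a double edge at one end; the terminal node there is the unique long simple root (C_4). A semisimple Lie algebra decomposes uniquely as the direct sum of simple ideals, one per connected component of its Dynkin diagram, so g ≅ B_5 ⊕ C_4 (dimension 55 + 36 = 91).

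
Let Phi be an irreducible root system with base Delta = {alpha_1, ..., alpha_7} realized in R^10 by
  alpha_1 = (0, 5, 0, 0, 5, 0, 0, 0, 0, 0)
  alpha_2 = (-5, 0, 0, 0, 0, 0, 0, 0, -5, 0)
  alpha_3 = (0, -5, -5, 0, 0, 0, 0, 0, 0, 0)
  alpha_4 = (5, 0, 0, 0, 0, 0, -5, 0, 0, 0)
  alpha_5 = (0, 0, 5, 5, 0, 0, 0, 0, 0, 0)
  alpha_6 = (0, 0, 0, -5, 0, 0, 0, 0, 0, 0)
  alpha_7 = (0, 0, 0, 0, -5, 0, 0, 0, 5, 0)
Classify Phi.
Compute the Cartan integers a_ij = 2(alpha_i, alpha_j)/(alpha_j, alpha_j); the resulting 7x7 Cartan matrix is
[[2, 0, -1, 0, 0, 0, -1], [0, 2, 0, -1, 0, 0, -1], [-1, 0, 2, 0, -1, 0, 0], [0, -1, 0, 2, 0, 0, 0], [0, 0, -1, 0, 2, -2, 0], [0, 0, 0, 0, -1, 2, 0], [-1, -1, 0, 0, 0, 0, 2]].
The roots have two lengths (squared-length ratio 2:1); the short ones are alpha_{6}. The associated Dynkin diagram is a chain of 7 nodes with a double edge at one end; the terminal node there is the unique short simple root (B_7), so the type is B_7 (the algebra so(15)).

B_7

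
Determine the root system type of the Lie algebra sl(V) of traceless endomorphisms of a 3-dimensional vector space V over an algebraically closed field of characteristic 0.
This is sl(3), which has dimension 3^2 - 1 = 8 and rank 3 - 1 = 2 (a Cartan subalgebra is the diagonal traceless matrices). In the classification of classical Lie algebras, the special linear algebra sl(n+1) has type A_n; here n = 2, so the Dynkin diagram is a chain of 2 nodes with single edges (A_2). Hence the type is A_2.

type A_2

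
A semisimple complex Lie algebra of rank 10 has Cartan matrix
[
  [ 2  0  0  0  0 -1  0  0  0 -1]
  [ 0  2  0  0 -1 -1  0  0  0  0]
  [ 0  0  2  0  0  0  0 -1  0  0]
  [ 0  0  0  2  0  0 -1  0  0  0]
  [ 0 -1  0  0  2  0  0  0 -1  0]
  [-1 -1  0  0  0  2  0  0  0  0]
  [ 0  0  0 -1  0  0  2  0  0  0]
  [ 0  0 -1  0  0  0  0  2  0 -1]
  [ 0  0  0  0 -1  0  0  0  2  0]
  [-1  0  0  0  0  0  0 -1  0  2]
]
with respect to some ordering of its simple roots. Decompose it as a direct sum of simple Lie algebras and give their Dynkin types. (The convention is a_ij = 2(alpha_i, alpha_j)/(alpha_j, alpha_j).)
The diagram associated to this matrix has two connected components: the simple roots {alpha_4, alpha_7} form a chain of 2 nodes with single edges (A_2), and {alpha_1, alpha_2, alpha_3, alpha_5, alpha_6, alpha_8, alpha_9, alpha_10} form a chain of 8 nodes with single edges (A_8). A semisimple Lie algebra decomposes uniquely as the direct sum of simple ideals, one per connected component of its Dynkin diagram, so g ≅ A_2 ⊕ A_8 (dimension 8 + 80 = 88).

A_2 ⊕ A_8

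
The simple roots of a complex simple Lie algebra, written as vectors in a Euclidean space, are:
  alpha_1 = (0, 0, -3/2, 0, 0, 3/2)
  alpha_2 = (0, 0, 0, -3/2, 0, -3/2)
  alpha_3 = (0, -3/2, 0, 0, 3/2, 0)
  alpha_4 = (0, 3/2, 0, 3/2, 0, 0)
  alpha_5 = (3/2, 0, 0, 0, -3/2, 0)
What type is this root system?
A_5

Compute the Cartan integers a_ij = 2(alpha_i, alpha_j)/(alpha_j, alpha_j); the resulting 5x5 Cartan matrix is
[[2, -1, 0, 0, 0], [-1, 2, 0, -1, 0], [0, 0, 2, -1, -1], [0, -1, -1, 2, 0], [0, 0, -1, 0, 2]].
All simple roots have the same length, so the diagram is simply laced. The associated Dynkin diagram is a chain of 5 nodes with single edges (A_5), so the type is A_5 (the algebra sl(6)).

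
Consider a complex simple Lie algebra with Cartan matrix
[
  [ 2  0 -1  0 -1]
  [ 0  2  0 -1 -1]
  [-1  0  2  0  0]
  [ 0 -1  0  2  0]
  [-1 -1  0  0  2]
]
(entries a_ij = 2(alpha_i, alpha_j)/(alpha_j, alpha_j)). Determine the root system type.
A_5 (sl(6))

The matrix has rank 5 with 2's on the diagonal. Reading the off-diagonal entries as Dynkin edges (a single edge where a_ij = a_ji = -1; a double or triple edge where a_ij * a_ji = 2 or 3), the diagram is a chain of 5 nodes with single edges (A_5). One simple-root ordering that puts it in standard form is (alpha_4, alpha_2, alpha_5, alpha_1, alpha_3). So the algebra is type A_5, i.e. sl(6).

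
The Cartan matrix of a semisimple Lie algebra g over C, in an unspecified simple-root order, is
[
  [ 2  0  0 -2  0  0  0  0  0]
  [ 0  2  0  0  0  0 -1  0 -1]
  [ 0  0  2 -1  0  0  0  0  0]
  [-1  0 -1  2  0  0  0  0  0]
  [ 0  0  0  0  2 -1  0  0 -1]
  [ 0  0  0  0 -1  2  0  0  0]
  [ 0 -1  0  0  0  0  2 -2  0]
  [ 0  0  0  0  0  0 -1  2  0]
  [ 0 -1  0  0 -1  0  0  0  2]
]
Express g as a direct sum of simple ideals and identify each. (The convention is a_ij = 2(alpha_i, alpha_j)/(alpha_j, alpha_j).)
B_6 (so(13)) + C_3 (sp(6))

The diagram associated to this matrix has two connected components: the simple roots {alpha_2, alpha_5, alpha_6, alpha_7, alpha_8, alpha_9} form a chain of 6 nodes with a double edge at one end; the terminal node there is the unique short simple root (B_6), and {alpha_1, alpha_3, alpha_4} form a chain of 3 nodes with a double edge at one end; the terminal node there is the unique long simple root (C_3). A semisimple Lie algebra decomposes uniquely as the direct sum of simple ideals, one per connected component of its Dynkin diagram, so g ≅ B_6 ⊕ C_3 (dimension 78 + 21 = 99).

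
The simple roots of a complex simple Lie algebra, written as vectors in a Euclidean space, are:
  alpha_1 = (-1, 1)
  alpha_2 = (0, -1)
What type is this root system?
Compute the Cartan integers a_ij = 2(alpha_i, alpha_j)/(alpha_j, alpha_j); the resulting 2x2 Cartan matrix is
[[2, -2], [-1, 2]].
The roots have two lengths (squared-length ratio 2:1); the short ones are alpha_{2}. The associated Dynkin diagram is a chain of 2 nodes with a double edge at one end; the terminal node there is the unique short simple root (B_2), so the type is B_2 (the algebra so(5)).

B_2 (so(5))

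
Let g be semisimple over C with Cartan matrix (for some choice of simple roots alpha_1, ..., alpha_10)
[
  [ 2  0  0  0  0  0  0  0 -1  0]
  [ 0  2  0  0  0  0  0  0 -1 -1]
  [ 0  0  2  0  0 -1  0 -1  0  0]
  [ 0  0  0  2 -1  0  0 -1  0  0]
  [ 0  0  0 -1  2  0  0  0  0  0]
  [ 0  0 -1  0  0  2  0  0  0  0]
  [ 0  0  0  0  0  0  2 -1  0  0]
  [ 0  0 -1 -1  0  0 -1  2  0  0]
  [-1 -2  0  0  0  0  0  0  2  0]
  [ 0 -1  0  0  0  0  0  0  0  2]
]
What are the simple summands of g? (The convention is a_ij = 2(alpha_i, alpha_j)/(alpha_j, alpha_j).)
The diagram associated to this matrix has two connected components: the simple roots {alpha_3, alpha_4, alpha_5, alpha_6, alpha_7, alpha_8} form a chain of 5 nodes with one extra node attached to the third node from one end (E_6), and {alpha_1, alpha_2, alpha_9, alpha_10} form a chain of 4 nodes with a double edge between the middle two (F_4). A semisimple Lie algebra decomposes uniquely as the direct sum of simple ideals, one per connected component of its Dynkin diagram, so g ≅ E_6 ⊕ F_4 (dimension 78 + 52 = 130).

E6 ⊕ F4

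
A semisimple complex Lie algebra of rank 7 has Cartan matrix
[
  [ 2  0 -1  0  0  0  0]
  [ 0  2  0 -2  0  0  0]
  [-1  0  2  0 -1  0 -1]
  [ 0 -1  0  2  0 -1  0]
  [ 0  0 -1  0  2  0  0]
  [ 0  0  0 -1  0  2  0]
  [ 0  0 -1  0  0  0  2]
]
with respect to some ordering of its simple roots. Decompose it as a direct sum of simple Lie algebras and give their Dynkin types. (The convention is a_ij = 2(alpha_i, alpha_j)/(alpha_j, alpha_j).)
C3 ⊕ D4

The diagram associated to this matrix has two connected components: the simple roots {alpha_2, alpha_4, alpha_6} form a chain of 3 nodes with a double edge at one end; the terminal node there is the unique long simple root (C_3), and {alpha_1, alpha_3, alpha_5, alpha_7} form a chain of 2 nodes with a fork of two nodes at one end (D_4). A semisimple Lie algebra decomposes uniquely as the direct sum of simple ideals, one per connected component of its Dynkin diagram, so g ≅ C_3 ⊕ D_4 (dimension 21 + 28 = 49).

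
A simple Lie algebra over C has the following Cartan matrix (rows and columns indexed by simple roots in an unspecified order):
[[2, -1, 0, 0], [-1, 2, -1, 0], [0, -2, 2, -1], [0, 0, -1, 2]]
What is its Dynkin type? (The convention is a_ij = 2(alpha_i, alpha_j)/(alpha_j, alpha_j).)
The matrix has rank 4 with 2's on the diagonal. Reading the off-diagonal entries as Dynkin edges (a single edge where a_ij = a_ji = -1; a double or triple edge where a_ij * a_ji = 2 or 3), the diagram is a chain of 4 nodes with a double edge between the middle two (F_4). One simple-root ordering that puts it in standard form is (alpha_4, alpha_3, alpha_2, alpha_1). So the algebra is type F_4.

F_4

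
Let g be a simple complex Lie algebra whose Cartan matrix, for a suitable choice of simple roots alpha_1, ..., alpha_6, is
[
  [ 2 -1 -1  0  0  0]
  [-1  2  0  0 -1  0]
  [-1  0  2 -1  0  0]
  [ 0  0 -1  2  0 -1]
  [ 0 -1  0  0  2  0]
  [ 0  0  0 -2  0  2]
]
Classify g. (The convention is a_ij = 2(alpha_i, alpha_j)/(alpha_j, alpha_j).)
The matrix has rank 6 with 2's on the diagonal. Reading the off-diagonal entries as Dynkin edges (a single edge where a_ij = a_ji = -1; a double or triple edge where a_ij * a_ji = 2 or 3), the diagram is a chain of 6 nodes with a double edge at one end; the terminal node there is the unique long simple root (C_6). One simple-root ordering that puts it in standard form is (alpha_5, alpha_2, alpha_1, alpha_3, alpha_4, alpha_6). So the algebra is type C_6, i.e. sp(12).

C_6 (sp(12))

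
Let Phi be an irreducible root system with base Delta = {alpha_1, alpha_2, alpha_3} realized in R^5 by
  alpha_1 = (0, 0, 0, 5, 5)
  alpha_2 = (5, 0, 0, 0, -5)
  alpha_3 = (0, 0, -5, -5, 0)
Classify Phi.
Compute the Cartan integers a_ij = 2(alpha_i, alpha_j)/(alpha_j, alpha_j); the resulting 3x3 Cartan matrix is
[[2, -1, -1], [-1, 2, 0], [-1, 0, 2]].
All simple roots have the same length, so the diagram is simply laced. The associated Dynkin diagram is a chain of 3 nodes with single edges (A_3), so the type is A_3 (the algebra sl(4)).

A_3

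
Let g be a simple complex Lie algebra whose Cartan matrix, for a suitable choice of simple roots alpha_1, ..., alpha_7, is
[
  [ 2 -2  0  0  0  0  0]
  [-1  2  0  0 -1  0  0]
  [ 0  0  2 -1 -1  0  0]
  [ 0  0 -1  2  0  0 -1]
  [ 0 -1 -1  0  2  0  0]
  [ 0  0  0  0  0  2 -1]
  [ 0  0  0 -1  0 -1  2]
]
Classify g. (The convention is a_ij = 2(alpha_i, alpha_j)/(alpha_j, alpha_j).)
The matrix has rank 7 with 2's on the diagonal. Reading the off-diagonal entries as Dynkin edges (a single edge where a_ij = a_ji = -1; a double or triple edge where a_ij * a_ji = 2 or 3), the diagram is a chain of 7 nodes with a double edge at one end; the terminal node there is the unique long simple root (C_7). One simple-root ordering that puts it in standard form is (alpha_6, alpha_7, alpha_4, alpha_3, alpha_5, alpha_2, alpha_1). So the algebra is type C_7, i.e. sp(14).

C7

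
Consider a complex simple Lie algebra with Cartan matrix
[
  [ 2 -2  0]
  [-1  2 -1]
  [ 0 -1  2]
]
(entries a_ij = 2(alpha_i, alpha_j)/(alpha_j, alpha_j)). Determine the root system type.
The matrix has rank 3 with 2's on the diagonal. Reading the off-diagonal entries as Dynkin edges (a single edge where a_ij = a_ji = -1; a double or triple edge where a_ij * a_ji = 2 or 3), the diagram is a chain of 3 nodes with a double edge at one end; the terminal node there is the unique long simple root (C_3). One simple-root ordering that puts it in standard form is (alpha_3, alpha_2, alpha_1). So the algebra is type C_3, i.e. sp(6).

C_3 (sp(6))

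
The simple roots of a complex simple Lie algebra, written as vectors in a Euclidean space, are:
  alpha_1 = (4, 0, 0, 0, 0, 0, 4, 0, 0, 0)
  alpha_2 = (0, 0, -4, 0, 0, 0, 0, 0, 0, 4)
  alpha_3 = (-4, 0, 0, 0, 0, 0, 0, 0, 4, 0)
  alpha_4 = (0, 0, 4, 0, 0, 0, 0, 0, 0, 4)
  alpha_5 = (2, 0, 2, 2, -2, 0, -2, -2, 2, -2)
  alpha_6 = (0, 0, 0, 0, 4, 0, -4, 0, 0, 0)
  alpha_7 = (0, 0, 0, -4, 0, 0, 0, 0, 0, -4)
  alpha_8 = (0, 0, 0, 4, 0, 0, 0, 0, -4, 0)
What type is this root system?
Compute the Cartan integers a_ij = 2(alpha_i, alpha_j)/(alpha_j, alpha_j); the resulting 8x8 Cartan matrix is
[[2, 0, -1, 0, 0, -1, 0, 0], [0, 2, 0, 0, -1, 0, -1, 0], [-1, 0, 2, 0, 0, 0, 0, -1], [0, 0, 0, 2, 0, 0, -1, 0], [0, -1, 0, 0, 2, 0, 0, 0], [-1, 0, 0, 0, 0, 2, 0, 0], [0, -1, 0, -1, 0, 0, 2, -1], [0, 0, -1, 0, 0, 0, -1, 2]].
All simple roots have the same length, so the diagram is simply laced. The associated Dynkin diagram is a chain of 7 nodes with one extra node attached to the third node from one end (E_8), so the type is E_8.

E_8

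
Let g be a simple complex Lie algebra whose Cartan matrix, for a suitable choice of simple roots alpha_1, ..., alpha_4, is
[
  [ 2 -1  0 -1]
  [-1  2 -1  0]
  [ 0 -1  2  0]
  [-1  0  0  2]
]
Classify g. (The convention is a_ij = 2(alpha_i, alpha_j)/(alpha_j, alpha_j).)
type A_4

The matrix has rank 4 with 2's on the diagonal. Reading the off-diagonal entries as Dynkin edges (a single edge where a_ij = a_ji = -1; a double or triple edge where a_ij * a_ji = 2 or 3), the diagram is a chain of 4 nodes with single edges (A_4). One simple-root ordering that puts it in standard form is (alpha_3, alpha_2, alpha_1, alpha_4). So the algebra is type A_4, i.e. sl(5).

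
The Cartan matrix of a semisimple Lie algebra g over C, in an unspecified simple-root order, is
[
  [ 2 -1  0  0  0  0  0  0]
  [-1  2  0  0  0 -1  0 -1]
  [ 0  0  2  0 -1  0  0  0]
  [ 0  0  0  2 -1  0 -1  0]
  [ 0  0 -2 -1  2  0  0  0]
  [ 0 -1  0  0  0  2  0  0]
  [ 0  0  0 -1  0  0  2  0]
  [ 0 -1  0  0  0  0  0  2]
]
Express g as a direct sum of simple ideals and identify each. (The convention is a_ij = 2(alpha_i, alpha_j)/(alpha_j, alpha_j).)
type B_4 + type D_4

The diagram associated to this matrix has two connected components: the simple roots {alpha_3, alpha_4, alpha_5, alpha_7} form a chain of 4 nodes with a double edge at one end; the terminal node there is the unique short simple root (B_4), and {alpha_1, alpha_2, alpha_6, alpha_8} form a chain of 2 nodes with a fork of two nodes at one end (D_4). A semisimple Lie algebra decomposes uniquely as the direct sum of simple ideals, one per connected component of its Dynkin diagram, so g ≅ B_4 ⊕ D_4 (dimension 36 + 28 = 64).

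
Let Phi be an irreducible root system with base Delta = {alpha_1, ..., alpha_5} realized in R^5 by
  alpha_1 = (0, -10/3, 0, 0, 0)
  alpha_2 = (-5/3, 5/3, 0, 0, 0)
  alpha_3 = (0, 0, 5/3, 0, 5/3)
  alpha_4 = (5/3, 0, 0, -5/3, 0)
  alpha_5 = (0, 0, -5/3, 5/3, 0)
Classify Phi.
C_5 (sp(10))

Compute the Cartan integers a_ij = 2(alpha_i, alpha_j)/(alpha_j, alpha_j); the resulting 5x5 Cartan matrix is
[[2, -2, 0, 0, 0], [-1, 2, 0, -1, 0], [0, 0, 2, 0, -1], [0, -1, 0, 2, -1], [0, 0, -1, -1, 2]].
The roots have two lengths (squared-length ratio 2:1); the short ones are alpha_{2,3,4,5}. The associated Dynkin diagram is a chain of 5 nodes with a double edge at one end; the terminal node there is the unique long simple root (C_5), so the type is C_5 (the algebra sp(10)).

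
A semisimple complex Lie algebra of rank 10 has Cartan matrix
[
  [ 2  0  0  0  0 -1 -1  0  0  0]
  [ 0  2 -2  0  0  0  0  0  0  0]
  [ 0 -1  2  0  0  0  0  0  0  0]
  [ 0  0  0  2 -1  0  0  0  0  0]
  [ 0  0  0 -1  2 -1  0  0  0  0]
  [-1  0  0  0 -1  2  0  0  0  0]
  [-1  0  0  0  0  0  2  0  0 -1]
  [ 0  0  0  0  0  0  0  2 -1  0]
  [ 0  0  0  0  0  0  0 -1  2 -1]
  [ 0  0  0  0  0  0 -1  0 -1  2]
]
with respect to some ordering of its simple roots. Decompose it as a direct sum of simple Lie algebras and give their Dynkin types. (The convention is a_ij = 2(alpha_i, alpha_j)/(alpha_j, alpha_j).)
The diagram associated to this matrix has two connected components: the simple roots {alpha_1, alpha_4, alpha_5, alpha_6, alpha_7, alpha_8, alpha_9, alpha_10} form a chain of 8 nodes with single edges (A_8), and {alpha_2, alpha_3} form a chain of 2 nodes with a double edge at one end; the terminal node there is the unique short simple root (B_2). A semisimple Lie algebra decomposes uniquely as the direct sum of simple ideals, one per connected component of its Dynkin diagram, so g ≅ A_8 ⊕ B_2 (dimension 80 + 10 = 90).

A_8 + B_2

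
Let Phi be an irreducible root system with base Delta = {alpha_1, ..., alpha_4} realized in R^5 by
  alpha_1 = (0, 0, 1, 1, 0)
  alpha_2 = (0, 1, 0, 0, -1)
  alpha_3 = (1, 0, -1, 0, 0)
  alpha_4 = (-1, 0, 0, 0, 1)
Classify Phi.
A_4

Compute the Cartan integers a_ij = 2(alpha_i, alpha_j)/(alpha_j, alpha_j); the resulting 4x4 Cartan matrix is
[[2, 0, -1, 0], [0, 2, 0, -1], [-1, 0, 2, -1], [0, -1, -1, 2]].
All simple roots have the same length, so the diagram is simply laced. The associated Dynkin diagram is a chain of 4 nodes with single edges (A_4), so the type is A_4 (the algebra sl(5)).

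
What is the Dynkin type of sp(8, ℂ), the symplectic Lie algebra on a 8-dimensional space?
This is sp(8), which has dimension 8(8+1)/2 = 36 and rank 8/2 = 4. In the classification of classical Lie algebras, the symplectic algebra sp(2n) has type C_n; here n = 4, so the Dynkin diagram is a chain of 4 nodes with a double edge at one end; the terminal node there is the unique long simple root (C_4). Hence the type is C_4.

C_4 (sp(8))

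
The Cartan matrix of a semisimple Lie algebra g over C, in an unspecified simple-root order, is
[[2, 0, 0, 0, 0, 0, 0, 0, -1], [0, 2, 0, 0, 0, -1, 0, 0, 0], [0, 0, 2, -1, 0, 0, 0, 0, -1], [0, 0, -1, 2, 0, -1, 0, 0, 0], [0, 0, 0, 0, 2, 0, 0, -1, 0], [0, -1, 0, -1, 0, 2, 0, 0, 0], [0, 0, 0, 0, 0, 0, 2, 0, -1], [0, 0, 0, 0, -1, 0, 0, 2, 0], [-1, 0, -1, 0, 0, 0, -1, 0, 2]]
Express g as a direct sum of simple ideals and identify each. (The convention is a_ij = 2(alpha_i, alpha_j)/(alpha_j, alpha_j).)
A_2 (sl(3)) + D_7 (so(14))

The diagram associated to this matrix has two connected components: the simple roots {alpha_5, alpha_8} form a chain of 2 nodes with single edges (A_2), and {alpha_1, alpha_2, alpha_3, alpha_4, alpha_6, alpha_7, alpha_9} form a chain of 5 nodes with a fork of two nodes at one end (D_7). A semisimple Lie algebra decomposes uniquely as the direct sum of simple ideals, one per connected component of its Dynkin diagram, so g ≅ A_2 ⊕ D_7 (dimension 8 + 91 = 99).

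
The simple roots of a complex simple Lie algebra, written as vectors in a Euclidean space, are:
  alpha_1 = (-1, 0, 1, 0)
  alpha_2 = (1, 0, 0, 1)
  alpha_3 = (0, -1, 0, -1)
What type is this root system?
Compute the Cartan integers a_ij = 2(alpha_i, alpha_j)/(alpha_j, alpha_j); the resulting 3x3 Cartan matrix is
[[2, -1, 0], [-1, 2, -1], [0, -1, 2]].
All simple roots have the same length, so the diagram is simply laced. The associated Dynkin diagram is a chain of 3 nodes with single edges (A_3), so the type is A_3 (the algebra sl(4)).

type A_3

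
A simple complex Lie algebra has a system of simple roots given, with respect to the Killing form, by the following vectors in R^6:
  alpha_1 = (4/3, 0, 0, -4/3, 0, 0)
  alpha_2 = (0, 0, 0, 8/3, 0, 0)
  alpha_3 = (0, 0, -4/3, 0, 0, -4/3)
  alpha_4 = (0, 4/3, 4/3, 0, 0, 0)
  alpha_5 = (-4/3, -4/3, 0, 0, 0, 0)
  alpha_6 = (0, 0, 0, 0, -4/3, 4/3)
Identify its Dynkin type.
Compute the Cartan integers a_ij = 2(alpha_i, alpha_j)/(alpha_j, alpha_j); the resulting 6x6 Cartan matrix is
[[2, -1, 0, 0, -1, 0], [-2, 2, 0, 0, 0, 0], [0, 0, 2, -1, 0, -1], [0, 0, -1, 2, -1, 0], [-1, 0, 0, -1, 2, 0], [0, 0, -1, 0, 0, 2]].
The roots have two lengths (squared-length ratio 2:1); the short ones are alpha_{1,3,4,5,6}. The associated Dynkin diagram is a chain of 6 nodes with a double edge at one end; the terminal node there is the unique long simple root (C_6), so the type is C_6 (the algebra sp(12)).

C6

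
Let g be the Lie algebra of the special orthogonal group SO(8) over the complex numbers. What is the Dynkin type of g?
D_4

This is so(8) with 8 even, which has dimension 8(8-1)/2 = 28 and rank 8/2 = 4. In the classification of classical Lie algebras, the orthogonal algebra so(2n) in an even number of variables has type D_n; here n = 4, so the Dynkin diagram is a chain of 2 nodes with a fork of two nodes at one end (D_4). Hence the type is D_4.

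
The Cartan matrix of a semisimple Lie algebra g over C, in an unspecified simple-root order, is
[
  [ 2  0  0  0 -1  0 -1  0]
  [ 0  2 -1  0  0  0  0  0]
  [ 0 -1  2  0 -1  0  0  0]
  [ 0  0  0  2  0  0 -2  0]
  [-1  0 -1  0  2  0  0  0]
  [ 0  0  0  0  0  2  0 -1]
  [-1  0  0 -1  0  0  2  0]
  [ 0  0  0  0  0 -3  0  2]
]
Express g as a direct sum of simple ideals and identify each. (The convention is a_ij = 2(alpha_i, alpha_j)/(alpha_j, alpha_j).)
The diagram associated to this matrix has two connected components: the simple roots {alpha_1, alpha_2, alpha_3, alpha_4, alpha_5, alpha_7} form a chain of 6 nodes with a double edge at one end; the terminal node there is the unique long simple root (C_6), and {alpha_6, alpha_8} form two nodes joined by a triple edge (G_2). A semisimple Lie algebra decomposes uniquely as the direct sum of simple ideals, one per connected component of its Dynkin diagram, so g ≅ C_6 ⊕ G_2 (dimension 78 + 14 = 92).

C6 + G2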